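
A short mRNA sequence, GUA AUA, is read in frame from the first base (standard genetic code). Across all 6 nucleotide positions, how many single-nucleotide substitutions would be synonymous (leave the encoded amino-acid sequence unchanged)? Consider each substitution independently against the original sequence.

5

Codon 1 (GUA, Val): 3 synonymous substitutions.
Codon 2 (AUA, Ile): 2 synonymous substitutions.
Total: 3 + 2 = 5.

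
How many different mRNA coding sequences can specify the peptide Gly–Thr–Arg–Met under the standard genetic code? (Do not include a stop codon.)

Gly: 4 codons.
Thr: 4 codons.
Arg: 6 codons.
Met: 1 codon.
4 × 4 × 6 × 1 = 96.

96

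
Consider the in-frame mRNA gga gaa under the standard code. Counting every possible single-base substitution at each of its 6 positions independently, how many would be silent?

Codon 1 (GGA, Gly): 3 synonymous substitutions.
Codon 2 (GAA, Glu): 1 synonymous substitution.
Total: 3 + 1 = 4.

4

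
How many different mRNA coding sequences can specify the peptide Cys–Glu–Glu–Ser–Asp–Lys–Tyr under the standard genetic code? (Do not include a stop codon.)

Cys: 2 codons.
Glu: 2 codons.
Glu: 2 codons.
Ser: 6 codons.
Asp: 2 codons.
Lys: 2 codons.
Tyr: 2 codons.
2 × 2 × 2 × 6 × 2 × 2 × 2 = 384.

384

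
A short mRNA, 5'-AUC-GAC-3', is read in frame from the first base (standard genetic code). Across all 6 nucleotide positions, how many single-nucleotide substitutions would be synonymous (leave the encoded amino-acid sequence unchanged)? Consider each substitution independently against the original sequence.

Codon 1 (AUC, Ile): 2 synonymous substitutions.
Codon 2 (GAC, Asp): 1 synonymous substitution.
Total: 2 + 1 = 3.

3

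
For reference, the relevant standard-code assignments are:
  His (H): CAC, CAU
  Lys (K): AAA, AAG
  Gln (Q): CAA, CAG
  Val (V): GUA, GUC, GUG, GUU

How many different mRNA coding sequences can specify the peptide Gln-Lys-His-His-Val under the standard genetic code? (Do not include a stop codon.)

Gln: 2 codons.
Lys: 2 codons.
His: 2 codons.
His: 2 codons.
Val: 4 codons.
2 × 2 × 2 × 2 × 4 = 64.

64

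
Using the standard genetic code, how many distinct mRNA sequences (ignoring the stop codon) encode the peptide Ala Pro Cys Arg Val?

768

Ala: 4 codons.
Pro: 4 codons.
Cys: 2 codons.
Arg: 6 codons.
Val: 4 codons.
4 × 4 × 2 × 6 × 4 = 768.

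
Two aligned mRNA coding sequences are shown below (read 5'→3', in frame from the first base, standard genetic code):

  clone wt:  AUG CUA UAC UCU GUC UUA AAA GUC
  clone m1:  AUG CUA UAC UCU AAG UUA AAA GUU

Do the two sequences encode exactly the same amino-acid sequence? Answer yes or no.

no

Codon 1: AUG Met / AUG Met — identical.
Codon 2: CUA Leu / CUA Leu — identical.
Codon 3: UAC Tyr / UAC Tyr — identical.
Codon 4: UCU Ser / UCU Ser — identical.
Codon 5: GUC Val / AAG Lys — nonsynonymous.
Codon 6: UUA Leu / UUA Leu — identical.
Codon 7: AAA Lys / AAA Lys — identical.
Codon 8: GUC Val / GUU Val — synonymous.
Nonsynonymous differences: 1 → different protein.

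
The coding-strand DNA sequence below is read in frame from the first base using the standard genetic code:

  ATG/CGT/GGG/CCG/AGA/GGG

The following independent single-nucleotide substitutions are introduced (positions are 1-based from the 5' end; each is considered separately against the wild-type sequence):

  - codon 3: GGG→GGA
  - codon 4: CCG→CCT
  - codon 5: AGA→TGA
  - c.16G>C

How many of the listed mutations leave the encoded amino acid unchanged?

2

Codon 3: GGG (Gly) → GGA (Gly) — synonymous.
Codon 4: CCG (Pro) → CCT (Pro) — synonymous.
Codon 5: AGA (Arg) → TGA (Stop) — nonsense.
Codon 6: GGG (Gly) → CGG (Arg) — missense.
Synonymous: 2 of 4.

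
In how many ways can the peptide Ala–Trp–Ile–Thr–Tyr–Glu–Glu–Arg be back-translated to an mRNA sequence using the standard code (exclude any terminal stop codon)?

Ala: 4 codons.
Trp: 1 codon.
Ile: 3 codons.
Thr: 4 codons.
Tyr: 2 codons.
Glu: 2 codons.
Glu: 2 codons.
Arg: 6 codons.
4 × 1 × 3 × 4 × 2 × 2 × 2 × 6 = 2304.

2304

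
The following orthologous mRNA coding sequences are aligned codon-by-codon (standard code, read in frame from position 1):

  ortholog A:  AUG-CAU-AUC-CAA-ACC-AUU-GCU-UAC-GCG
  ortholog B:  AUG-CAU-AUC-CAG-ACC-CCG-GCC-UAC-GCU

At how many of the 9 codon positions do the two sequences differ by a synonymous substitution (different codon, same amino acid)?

3

Codon 1: AUG Met / AUG Met — identical.
Codon 2: CAU His / CAU His — identical.
Codon 3: AUC Ile / AUC Ile — identical.
Codon 4: CAA Gln / CAG Gln — synonymous.
Codon 5: ACC Thr / ACC Thr — identical.
Codon 6: AUU Ile / CCG Pro — nonsynonymous.
Codon 7: GCU Ala / GCC Ala — synonymous.
Codon 8: UAC Tyr / UAC Tyr — identical.
Codon 9: GCG Ala / GCU Ala — synonymous.
Synonymous differences: 3.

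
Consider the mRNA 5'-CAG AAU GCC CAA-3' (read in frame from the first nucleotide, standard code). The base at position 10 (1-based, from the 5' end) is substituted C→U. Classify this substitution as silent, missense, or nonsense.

nonsense

Position 10 falls in codon 4: CAA → Gln.
After the substitution the codon is UAA → Stop.
The new codon is a stop codon, so this is a nonsense mutation.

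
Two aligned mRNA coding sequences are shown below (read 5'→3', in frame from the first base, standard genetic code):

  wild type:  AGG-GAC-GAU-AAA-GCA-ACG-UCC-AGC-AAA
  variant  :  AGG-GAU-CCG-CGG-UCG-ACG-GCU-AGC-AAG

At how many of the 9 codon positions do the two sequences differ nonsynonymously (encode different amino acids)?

Codon 1: AGG Arg / AGG Arg — identical.
Codon 2: GAC Asp / GAU Asp — synonymous.
Codon 3: GAU Asp / CCG Pro — nonsynonymous.
Codon 4: AAA Lys / CGG Arg — nonsynonymous.
Codon 5: GCA Ala / UCG Ser — nonsynonymous.
Codon 6: ACG Thr / ACG Thr — identical.
Codon 7: UCC Ser / GCU Ala — nonsynonymous.
Codon 8: AGC Ser / AGC Ser — identical.
Codon 9: AAA Lys / AAG Lys — synonymous.
Nonsynonymous differences: 4.

4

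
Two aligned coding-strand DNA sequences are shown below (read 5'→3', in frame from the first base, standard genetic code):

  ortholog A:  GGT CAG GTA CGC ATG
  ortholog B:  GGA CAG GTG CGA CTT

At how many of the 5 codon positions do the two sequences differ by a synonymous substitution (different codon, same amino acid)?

Codon 1: GGT Gly / GGA Gly — synonymous.
Codon 2: CAG Gln / CAG Gln — identical.
Codon 3: GTA Val / GTG Val — synonymous.
Codon 4: CGC Arg / CGA Arg — synonymous.
Codon 5: ATG Met / CTT Leu — nonsynonymous.
Synonymous differences: 3.

3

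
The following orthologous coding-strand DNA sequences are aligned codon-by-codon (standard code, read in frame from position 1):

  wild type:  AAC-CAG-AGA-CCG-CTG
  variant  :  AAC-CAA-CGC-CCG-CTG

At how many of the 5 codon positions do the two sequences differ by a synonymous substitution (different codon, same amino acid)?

Codon 1: AAC Asn / AAC Asn — identical.
Codon 2: CAG Gln / CAA Gln — synonymous.
Codon 3: AGA Arg / CGC Arg — synonymous.
Codon 4: CCG Pro / CCG Pro — identical.
Codon 5: CTG Leu / CTG Leu — identical.
Synonymous differences: 2.

2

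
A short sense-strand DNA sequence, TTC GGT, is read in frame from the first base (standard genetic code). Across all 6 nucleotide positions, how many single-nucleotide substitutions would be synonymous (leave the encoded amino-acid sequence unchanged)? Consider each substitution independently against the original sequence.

Codon 1 (TTC, Phe): 1 synonymous substitution.
Codon 2 (GGT, Gly): 3 synonymous substitutions.
Total: 1 + 3 = 4.

4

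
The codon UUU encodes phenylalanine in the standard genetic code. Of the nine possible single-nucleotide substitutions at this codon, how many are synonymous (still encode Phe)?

1

Position 1: none → 0 synonymous.
Position 2: none → 0 synonymous.
Position 3: UUC → 1 synonymous.
Total: 0 + 0 + 1 = 1.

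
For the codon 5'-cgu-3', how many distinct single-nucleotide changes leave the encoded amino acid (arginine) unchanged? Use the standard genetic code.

3

Position 1: none → 0 synonymous.
Position 2: none → 0 synonymous.
Position 3: CGC, CGA, CGG → 3 synonymous.
Total: 0 + 0 + 3 = 3.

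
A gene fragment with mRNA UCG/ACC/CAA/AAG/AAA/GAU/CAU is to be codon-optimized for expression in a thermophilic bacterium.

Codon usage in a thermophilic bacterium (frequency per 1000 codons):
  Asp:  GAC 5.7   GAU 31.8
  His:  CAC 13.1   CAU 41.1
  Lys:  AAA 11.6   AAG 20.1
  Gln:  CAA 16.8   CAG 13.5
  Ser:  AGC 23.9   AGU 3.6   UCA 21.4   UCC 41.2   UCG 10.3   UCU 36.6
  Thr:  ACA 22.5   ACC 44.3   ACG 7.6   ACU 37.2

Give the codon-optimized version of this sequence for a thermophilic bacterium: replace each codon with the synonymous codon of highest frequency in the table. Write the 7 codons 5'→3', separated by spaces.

Codon 1 (Ser): best is UCC at 41.2.
Codon 2 (Thr): best is ACC at 44.3.
Codon 3 (Gln): best is CAA at 16.8.
Codon 4 (Lys): best is AAG at 20.1.
Codon 5 (Lys): best is AAG at 20.1.
Codon 6 (Asp): best is GAU at 31.8.
Codon 7 (His): best is CAU at 41.1.

UCC ACC CAA AAG AAG GAU CAU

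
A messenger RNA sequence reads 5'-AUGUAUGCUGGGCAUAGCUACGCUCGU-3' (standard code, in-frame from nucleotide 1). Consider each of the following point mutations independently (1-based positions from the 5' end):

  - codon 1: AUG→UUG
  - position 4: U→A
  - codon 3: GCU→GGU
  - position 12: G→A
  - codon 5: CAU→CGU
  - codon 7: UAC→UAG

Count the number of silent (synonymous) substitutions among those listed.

Codon 1: AUG (Met) → UUG (Leu) — missense.
Codon 2: UAU (Tyr) → AAU (Asn) — missense.
Codon 3: GCU (Ala) → GGU (Gly) — missense.
Codon 4: GGG (Gly) → GGA (Gly) — synonymous.
Codon 5: CAU (His) → CGU (Arg) — missense.
Codon 7: UAC (Tyr) → UAG (Stop) — nonsense.
Synonymous: 1 of 6.

1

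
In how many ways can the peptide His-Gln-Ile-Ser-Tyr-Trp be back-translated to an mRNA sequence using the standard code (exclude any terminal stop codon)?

His: 2 codons.
Gln: 2 codons.
Ile: 3 codons.
Ser: 6 codons.
Tyr: 2 codons.
Trp: 1 codon.
2 × 2 × 3 × 6 × 2 × 1 = 144.

144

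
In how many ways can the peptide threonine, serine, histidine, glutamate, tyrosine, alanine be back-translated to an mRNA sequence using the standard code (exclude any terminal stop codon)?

768

Thr: 4 codons.
Ser: 6 codons.
His: 2 codons.
Glu: 2 codons.
Tyr: 2 codons.
Ala: 4 codons.
4 × 6 × 2 × 2 × 2 × 4 = 768.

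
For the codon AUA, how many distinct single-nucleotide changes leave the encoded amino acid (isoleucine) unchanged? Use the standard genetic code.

2

Position 1: none → 0 synonymous.
Position 2: none → 0 synonymous.
Position 3: AUU, AUC → 2 synonymous.
Total: 0 + 0 + 2 = 2.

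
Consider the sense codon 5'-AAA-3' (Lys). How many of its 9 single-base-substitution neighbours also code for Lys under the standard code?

1

Position 1: none → 0 synonymous.
Position 2: none → 0 synonymous.
Position 3: AAG → 1 synonymous.
Total: 0 + 0 + 1 = 1.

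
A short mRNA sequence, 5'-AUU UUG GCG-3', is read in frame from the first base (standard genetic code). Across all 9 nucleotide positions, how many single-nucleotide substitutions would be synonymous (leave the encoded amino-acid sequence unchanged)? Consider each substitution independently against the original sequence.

Codon 1 (AUU, Ile): 2 synonymous substitutions.
Codon 2 (UUG, Leu): 2 synonymous substitutions.
Codon 3 (GCG, Ala): 3 synonymous substitutions.
Total: 2 + 2 + 3 = 7.

7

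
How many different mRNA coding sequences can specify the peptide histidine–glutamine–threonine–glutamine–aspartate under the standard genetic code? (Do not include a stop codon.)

64

His: 2 codons.
Gln: 2 codons.
Thr: 4 codons.
Gln: 2 codons.
Asp: 2 codons.
2 × 2 × 4 × 2 × 2 = 64.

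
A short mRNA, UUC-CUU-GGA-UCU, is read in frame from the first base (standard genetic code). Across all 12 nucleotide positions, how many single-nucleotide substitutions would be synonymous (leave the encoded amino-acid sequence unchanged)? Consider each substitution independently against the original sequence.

10

Codon 1 (UUC, Phe): 1 synonymous substitution.
Codon 2 (CUU, Leu): 3 synonymous substitutions.
Codon 3 (GGA, Gly): 3 synonymous substitutions.
Codon 4 (UCU, Ser): 3 synonymous substitutions.
Total: 1 + 3 + 3 + 3 = 10.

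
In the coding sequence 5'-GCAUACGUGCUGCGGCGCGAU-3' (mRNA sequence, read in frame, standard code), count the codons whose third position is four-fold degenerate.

Codon 1 GCA (Ala): third position 4-fold.
Codon 2 UAC (Tyr): third position 2-fold.
Codon 3 GUG (Val): third position 4-fold.
Codon 4 CUG (Leu): third position 4-fold.
Codon 5 CGG (Arg): third position 4-fold.
Codon 6 CGC (Arg): third position 4-fold.
Codon 7 GAU (Asp): third position 2-fold.
Four-fold degenerate third positions: 5.

5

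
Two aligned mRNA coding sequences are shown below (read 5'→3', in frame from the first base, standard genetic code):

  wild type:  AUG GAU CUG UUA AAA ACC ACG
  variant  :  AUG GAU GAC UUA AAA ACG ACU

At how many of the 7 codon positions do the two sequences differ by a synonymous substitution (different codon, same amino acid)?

2

Codon 1: AUG Met / AUG Met — identical.
Codon 2: GAU Asp / GAU Asp — identical.
Codon 3: CUG Leu / GAC Asp — nonsynonymous.
Codon 4: UUA Leu / UUA Leu — identical.
Codon 5: AAA Lys / AAA Lys — identical.
Codon 6: ACC Thr / ACG Thr — synonymous.
Codon 7: ACG Thr / ACU Thr — synonymous.
Synonymous differences: 2.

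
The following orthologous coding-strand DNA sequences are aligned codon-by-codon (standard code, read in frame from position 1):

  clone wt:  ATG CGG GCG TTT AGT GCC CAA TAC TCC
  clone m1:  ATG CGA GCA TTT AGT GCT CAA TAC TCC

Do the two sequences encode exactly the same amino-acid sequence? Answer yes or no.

Codon 1: ATG Met / ATG Met — identical.
Codon 2: CGG Arg / CGA Arg — synonymous.
Codon 3: GCG Ala / GCA Ala — synonymous.
Codon 4: TTT Phe / TTT Phe — identical.
Codon 5: AGT Ser / AGT Ser — identical.
Codon 6: GCC Ala / GCT Ala — synonymous.
Codon 7: CAA Gln / CAA Gln — identical.
Codon 8: TAC Tyr / TAC Tyr — identical.
Codon 9: TCC Ser / TCC Ser — identical.
Nonsynonymous differences: 0 → same protein.

yes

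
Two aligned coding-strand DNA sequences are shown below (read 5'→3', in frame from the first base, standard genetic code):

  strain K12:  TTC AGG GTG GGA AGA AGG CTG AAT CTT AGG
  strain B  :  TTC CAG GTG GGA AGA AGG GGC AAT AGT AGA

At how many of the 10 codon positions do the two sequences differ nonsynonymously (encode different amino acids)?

Codon 1: TTC Phe / TTC Phe — identical.
Codon 2: AGG Arg / CAG Gln — nonsynonymous.
Codon 3: GTG Val / GTG Val — identical.
Codon 4: GGA Gly / GGA Gly — identical.
Codon 5: AGA Arg / AGA Arg — identical.
Codon 6: AGG Arg / AGG Arg — identical.
Codon 7: CTG Leu / GGC Gly — nonsynonymous.
Codon 8: AAT Asn / AAT Asn — identical.
Codon 9: CTT Leu / AGT Ser — nonsynonymous.
Codon 10: AGG Arg / AGA Arg — synonymous.
Nonsynonymous differences: 3.

3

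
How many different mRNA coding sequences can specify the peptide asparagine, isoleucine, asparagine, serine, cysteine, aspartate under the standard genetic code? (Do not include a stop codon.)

Asn: 2 codons.
Ile: 3 codons.
Asn: 2 codons.
Ser: 6 codons.
Cys: 2 codons.
Asp: 2 codons.
2 × 3 × 2 × 6 × 2 × 2 = 288.

288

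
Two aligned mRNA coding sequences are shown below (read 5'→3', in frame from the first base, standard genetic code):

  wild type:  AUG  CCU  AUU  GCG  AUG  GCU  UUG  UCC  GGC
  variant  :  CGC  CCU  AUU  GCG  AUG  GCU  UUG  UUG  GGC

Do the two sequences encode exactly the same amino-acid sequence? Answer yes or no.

no

Codon 1: AUG Met / CGC Arg — nonsynonymous.
Codon 2: CCU Pro / CCU Pro — identical.
Codon 3: AUU Ile / AUU Ile — identical.
Codon 4: GCG Ala / GCG Ala — identical.
Codon 5: AUG Met / AUG Met — identical.
Codon 6: GCU Ala / GCU Ala — identical.
Codon 7: UUG Leu / UUG Leu — identical.
Codon 8: UCC Ser / UUG Leu — nonsynonymous.
Codon 9: GGC Gly / GGC Gly — identical.
Nonsynonymous differences: 2 → different protein.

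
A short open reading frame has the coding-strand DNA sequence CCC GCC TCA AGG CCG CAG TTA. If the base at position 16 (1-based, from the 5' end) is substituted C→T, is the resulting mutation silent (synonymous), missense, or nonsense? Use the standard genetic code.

nonsense

Position 16 falls in codon 6: CAG → Gln.
After the substitution the codon is TAG → Stop.
The new codon is a stop codon, so this is a nonsense mutation.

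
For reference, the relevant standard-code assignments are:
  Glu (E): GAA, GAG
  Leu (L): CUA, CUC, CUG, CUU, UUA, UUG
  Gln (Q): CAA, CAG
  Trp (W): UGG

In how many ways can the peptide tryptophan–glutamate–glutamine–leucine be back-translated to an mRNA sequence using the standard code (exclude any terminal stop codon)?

Trp: 1 codon.
Glu: 2 codons.
Gln: 2 codons.
Leu: 6 codons.
1 × 2 × 2 × 6 = 24.

24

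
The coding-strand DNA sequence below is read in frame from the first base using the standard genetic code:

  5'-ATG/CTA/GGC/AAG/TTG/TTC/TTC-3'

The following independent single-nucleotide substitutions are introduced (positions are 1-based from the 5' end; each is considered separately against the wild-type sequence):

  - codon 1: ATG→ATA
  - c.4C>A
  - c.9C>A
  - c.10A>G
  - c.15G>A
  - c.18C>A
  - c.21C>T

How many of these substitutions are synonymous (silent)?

Codon 1: ATG (Met) → ATA (Ile) — missense.
Codon 2: CTA (Leu) → ATA (Ile) — missense.
Codon 3: GGC (Gly) → GGA (Gly) — synonymous.
Codon 4: AAG (Lys) → GAG (Glu) — missense.
Codon 5: TTG (Leu) → TTA (Leu) — synonymous.
Codon 6: TTC (Phe) → TTA (Leu) — missense.
Codon 7: TTC (Phe) → TTT (Phe) — synonymous.
Synonymous: 3 of 7.

3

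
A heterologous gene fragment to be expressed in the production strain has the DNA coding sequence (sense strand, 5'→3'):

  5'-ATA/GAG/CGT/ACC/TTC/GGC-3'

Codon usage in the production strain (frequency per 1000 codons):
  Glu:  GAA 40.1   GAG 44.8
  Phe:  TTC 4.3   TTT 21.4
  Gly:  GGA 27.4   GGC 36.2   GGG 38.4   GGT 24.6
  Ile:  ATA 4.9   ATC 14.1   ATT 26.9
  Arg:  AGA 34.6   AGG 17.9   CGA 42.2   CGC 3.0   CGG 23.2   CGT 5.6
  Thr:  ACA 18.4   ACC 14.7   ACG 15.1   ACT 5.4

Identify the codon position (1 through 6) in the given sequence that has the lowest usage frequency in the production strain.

5

Codon 1 ATA (Ile): 4.9 per 1000.
Codon 2 GAG (Glu): 44.8 per 1000.
Codon 3 CGT (Arg): 5.6 per 1000.
Codon 4 ACC (Thr): 14.7 per 1000.
Codon 5 TTC (Phe): 4.3 per 1000.
Codon 6 GGC (Gly): 36.2 per 1000.
Lowest frequency is 4.3 at codon 5.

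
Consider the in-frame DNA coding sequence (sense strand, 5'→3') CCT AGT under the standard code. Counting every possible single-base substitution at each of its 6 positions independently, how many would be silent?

Codon 1 (CCT, Pro): 3 synonymous substitutions.
Codon 2 (AGT, Ser): 1 synonymous substitution.
Total: 3 + 1 = 4.

4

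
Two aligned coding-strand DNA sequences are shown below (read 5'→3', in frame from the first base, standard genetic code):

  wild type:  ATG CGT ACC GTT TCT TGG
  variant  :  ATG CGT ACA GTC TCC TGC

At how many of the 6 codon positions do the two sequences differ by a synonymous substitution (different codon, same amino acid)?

3

Codon 1: ATG Met / ATG Met — identical.
Codon 2: CGT Arg / CGT Arg — identical.
Codon 3: ACC Thr / ACA Thr — synonymous.
Codon 4: GTT Val / GTC Val — synonymous.
Codon 5: TCT Ser / TCC Ser — synonymous.
Codon 6: TGG Trp / TGC Cys — nonsynonymous.
Synonymous differences: 3.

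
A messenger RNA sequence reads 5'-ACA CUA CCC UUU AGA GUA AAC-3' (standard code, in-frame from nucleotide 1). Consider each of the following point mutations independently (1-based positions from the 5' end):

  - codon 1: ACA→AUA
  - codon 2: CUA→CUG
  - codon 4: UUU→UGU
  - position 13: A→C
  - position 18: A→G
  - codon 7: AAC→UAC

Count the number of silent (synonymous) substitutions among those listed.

3

Codon 1: ACA (Thr) → AUA (Ile) — missense.
Codon 2: CUA (Leu) → CUG (Leu) — synonymous.
Codon 4: UUU (Phe) → UGU (Cys) — missense.
Codon 5: AGA (Arg) → CGA (Arg) — synonymous.
Codon 6: GUA (Val) → GUG (Val) — synonymous.
Codon 7: AAC (Asn) → UAC (Tyr) — missense.
Synonymous: 3 of 6.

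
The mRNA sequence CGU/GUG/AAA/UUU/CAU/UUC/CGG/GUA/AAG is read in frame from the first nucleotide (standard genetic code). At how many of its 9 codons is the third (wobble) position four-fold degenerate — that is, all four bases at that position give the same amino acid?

4

Codon 1 CGU (Arg): third position 4-fold.
Codon 2 GUG (Val): third position 4-fold.
Codon 3 AAA (Lys): third position 2-fold.
Codon 4 UUU (Phe): third position 2-fold.
Codon 5 CAU (His): third position 2-fold.
Codon 6 UUC (Phe): third position 2-fold.
Codon 7 CGG (Arg): third position 4-fold.
Codon 8 GUA (Val): third position 4-fold.
Codon 9 AAG (Lys): third position 2-fold.
Four-fold degenerate third positions: 4.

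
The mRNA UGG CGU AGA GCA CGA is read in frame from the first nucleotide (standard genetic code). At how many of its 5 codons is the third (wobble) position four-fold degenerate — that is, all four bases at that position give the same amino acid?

3

Codon 1 UGG (Trp): third position 1-fold.
Codon 2 CGU (Arg): third position 4-fold.
Codon 3 AGA (Arg): third position 2-fold.
Codon 4 GCA (Ala): third position 4-fold.
Codon 5 CGA (Arg): third position 4-fold.
Four-fold degenerate third positions: 3.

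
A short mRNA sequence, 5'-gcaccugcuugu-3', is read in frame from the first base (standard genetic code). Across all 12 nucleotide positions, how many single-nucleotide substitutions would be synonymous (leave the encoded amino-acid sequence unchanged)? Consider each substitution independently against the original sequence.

Codon 1 (GCA, Ala): 3 synonymous substitutions.
Codon 2 (CCU, Pro): 3 synonymous substitutions.
Codon 3 (GCU, Ala): 3 synonymous substitutions.
Codon 4 (UGU, Cys): 1 synonymous substitution.
Total: 3 + 3 + 3 + 1 = 10.

10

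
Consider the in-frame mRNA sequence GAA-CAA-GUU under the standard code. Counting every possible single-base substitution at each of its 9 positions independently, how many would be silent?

Codon 1 (GAA, Glu): 1 synonymous substitution.
Codon 2 (CAA, Gln): 1 synonymous substitution.
Codon 3 (GUU, Val): 3 synonymous substitutions.
Total: 1 + 1 + 3 = 5.

5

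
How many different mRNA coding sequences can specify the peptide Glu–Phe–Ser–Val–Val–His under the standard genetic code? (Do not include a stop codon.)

768

Glu: 2 codons.
Phe: 2 codons.
Ser: 6 codons.
Val: 4 codons.
Val: 4 codons.
His: 2 codons.
2 × 2 × 6 × 4 × 4 × 2 = 768.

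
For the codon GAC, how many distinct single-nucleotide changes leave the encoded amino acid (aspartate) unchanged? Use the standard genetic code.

1

Position 1: none → 0 synonymous.
Position 2: none → 0 synonymous.
Position 3: GAT → 1 synonymous.
Total: 0 + 0 + 1 = 1.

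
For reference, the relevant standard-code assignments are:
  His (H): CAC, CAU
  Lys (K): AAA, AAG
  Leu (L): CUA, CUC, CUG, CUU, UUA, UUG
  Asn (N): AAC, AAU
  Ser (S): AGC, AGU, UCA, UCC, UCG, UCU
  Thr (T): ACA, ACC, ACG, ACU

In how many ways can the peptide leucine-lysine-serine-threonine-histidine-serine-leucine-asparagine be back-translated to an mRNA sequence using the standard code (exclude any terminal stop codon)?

Leu: 6 codons.
Lys: 2 codons.
Ser: 6 codons.
Thr: 4 codons.
His: 2 codons.
Ser: 6 codons.
Leu: 6 codons.
Asn: 2 codons.
6 × 2 × 6 × 4 × 2 × 6 × 6 × 2 = 41472.

41472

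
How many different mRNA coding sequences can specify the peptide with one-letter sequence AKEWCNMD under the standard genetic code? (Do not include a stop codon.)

128

Ala: 4 codons.
Lys: 2 codons.
Glu: 2 codons.
Trp: 1 codon.
Cys: 2 codons.
Asn: 2 codons.
Met: 1 codon.
Asp: 2 codons.
4 × 2 × 2 × 1 × 2 × 2 × 1 × 2 = 128.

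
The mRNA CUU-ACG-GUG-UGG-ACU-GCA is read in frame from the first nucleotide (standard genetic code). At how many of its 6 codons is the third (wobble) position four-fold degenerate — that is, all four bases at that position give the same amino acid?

5

Codon 1 CUU (Leu): third position 4-fold.
Codon 2 ACG (Thr): third position 4-fold.
Codon 3 GUG (Val): third position 4-fold.
Codon 4 UGG (Trp): third position 1-fold.
Codon 5 ACU (Thr): third position 4-fold.
Codon 6 GCA (Ala): third position 4-fold.
Four-fold degenerate third positions: 5.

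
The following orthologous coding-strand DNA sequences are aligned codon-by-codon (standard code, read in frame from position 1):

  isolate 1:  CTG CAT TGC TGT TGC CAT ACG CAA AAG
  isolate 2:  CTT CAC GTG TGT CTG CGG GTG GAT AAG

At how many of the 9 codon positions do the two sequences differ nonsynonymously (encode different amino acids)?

Codon 1: CTG Leu / CTT Leu — synonymous.
Codon 2: CAT His / CAC His — synonymous.
Codon 3: TGC Cys / GTG Val — nonsynonymous.
Codon 4: TGT Cys / TGT Cys — identical.
Codon 5: TGC Cys / CTG Leu — nonsynonymous.
Codon 6: CAT His / CGG Arg — nonsynonymous.
Codon 7: ACG Thr / GTG Val — nonsynonymous.
Codon 8: CAA Gln / GAT Asp — nonsynonymous.
Codon 9: AAG Lys / AAG Lys — identical.
Nonsynonymous differences: 5.

5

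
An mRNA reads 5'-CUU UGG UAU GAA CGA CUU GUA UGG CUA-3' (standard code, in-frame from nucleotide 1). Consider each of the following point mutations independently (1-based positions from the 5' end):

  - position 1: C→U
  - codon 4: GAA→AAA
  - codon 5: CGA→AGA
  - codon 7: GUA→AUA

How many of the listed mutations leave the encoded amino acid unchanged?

1

Codon 1: CUU (Leu) → UUU (Phe) — missense.
Codon 4: GAA (Glu) → AAA (Lys) — missense.
Codon 5: CGA (Arg) → AGA (Arg) — synonymous.
Codon 7: GUA (Val) → AUA (Ile) — missense.
Synonymous: 1 of 4.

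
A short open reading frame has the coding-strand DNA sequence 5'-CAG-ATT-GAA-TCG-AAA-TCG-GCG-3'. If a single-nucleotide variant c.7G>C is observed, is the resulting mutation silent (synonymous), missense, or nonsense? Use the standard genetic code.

Position 7 falls in codon 3: GAA → Glu.
After the substitution the codon is CAA → Gln.
Glu ≠ Gln, so this is a missense mutation.

missense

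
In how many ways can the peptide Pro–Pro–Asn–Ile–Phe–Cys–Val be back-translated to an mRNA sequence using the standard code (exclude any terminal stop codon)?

Pro: 4 codons.
Pro: 4 codons.
Asn: 2 codons.
Ile: 3 codons.
Phe: 2 codons.
Cys: 2 codons.
Val: 4 codons.
4 × 4 × 2 × 3 × 2 × 2 × 4 = 1536.

1536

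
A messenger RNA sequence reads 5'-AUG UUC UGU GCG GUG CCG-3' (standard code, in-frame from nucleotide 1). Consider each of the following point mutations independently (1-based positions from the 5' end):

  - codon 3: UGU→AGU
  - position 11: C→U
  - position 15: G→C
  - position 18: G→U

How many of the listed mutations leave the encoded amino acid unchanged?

2

Codon 3: UGU (Cys) → AGU (Ser) — missense.
Codon 4: GCG (Ala) → GUG (Val) — missense.
Codon 5: GUG (Val) → GUC (Val) — synonymous.
Codon 6: CCG (Pro) → CCU (Pro) — synonymous.
Synonymous: 2 of 4.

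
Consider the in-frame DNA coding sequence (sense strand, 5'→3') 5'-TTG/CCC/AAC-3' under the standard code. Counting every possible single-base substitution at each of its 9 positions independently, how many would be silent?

Codon 1 (TTG, Leu): 2 synonymous substitutions.
Codon 2 (CCC, Pro): 3 synonymous substitutions.
Codon 3 (AAC, Asn): 1 synonymous substitution.
Total: 2 + 3 + 1 = 6.

6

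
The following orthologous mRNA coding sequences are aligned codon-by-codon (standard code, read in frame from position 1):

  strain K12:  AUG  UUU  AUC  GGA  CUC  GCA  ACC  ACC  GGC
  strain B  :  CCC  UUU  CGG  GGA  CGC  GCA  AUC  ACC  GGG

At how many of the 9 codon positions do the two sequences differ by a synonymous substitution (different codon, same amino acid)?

Codon 1: AUG Met / CCC Pro — nonsynonymous.
Codon 2: UUU Phe / UUU Phe — identical.
Codon 3: AUC Ile / CGG Arg — nonsynonymous.
Codon 4: GGA Gly / GGA Gly — identical.
Codon 5: CUC Leu / CGC Arg — nonsynonymous.
Codon 6: GCA Ala / GCA Ala — identical.
Codon 7: ACC Thr / AUC Ile — nonsynonymous.
Codon 8: ACC Thr / ACC Thr — identical.
Codon 9: GGC Gly / GGG Gly — synonymous.
Synonymous differences: 1.

1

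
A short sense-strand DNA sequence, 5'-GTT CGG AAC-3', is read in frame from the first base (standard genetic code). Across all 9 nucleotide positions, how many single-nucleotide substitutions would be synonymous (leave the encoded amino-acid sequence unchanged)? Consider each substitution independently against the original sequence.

Codon 1 (GTT, Val): 3 synonymous substitutions.
Codon 2 (CGG, Arg): 4 synonymous substitutions.
Codon 3 (AAC, Asn): 1 synonymous substitution.
Total: 3 + 4 + 1 = 8.

8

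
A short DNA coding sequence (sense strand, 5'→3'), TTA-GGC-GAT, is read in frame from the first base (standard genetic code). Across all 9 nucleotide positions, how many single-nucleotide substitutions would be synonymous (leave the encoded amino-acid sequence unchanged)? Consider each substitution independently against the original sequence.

Codon 1 (TTA, Leu): 2 synonymous substitutions.
Codon 2 (GGC, Gly): 3 synonymous substitutions.
Codon 3 (GAT, Asp): 1 synonymous substitution.
Total: 2 + 3 + 1 = 6.

6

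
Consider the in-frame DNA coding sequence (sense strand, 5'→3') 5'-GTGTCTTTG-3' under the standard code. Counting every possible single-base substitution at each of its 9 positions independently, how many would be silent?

8

Codon 1 (GTG, Val): 3 synonymous substitutions.
Codon 2 (TCT, Ser): 3 synonymous substitutions.
Codon 3 (TTG, Leu): 2 synonymous substitutions.
Total: 3 + 3 + 2 = 8.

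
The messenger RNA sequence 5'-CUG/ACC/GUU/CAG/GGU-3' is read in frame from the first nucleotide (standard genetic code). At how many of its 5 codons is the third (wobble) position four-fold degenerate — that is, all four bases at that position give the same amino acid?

Codon 1 CUG (Leu): third position 4-fold.
Codon 2 ACC (Thr): third position 4-fold.
Codon 3 GUU (Val): third position 4-fold.
Codon 4 CAG (Gln): third position 2-fold.
Codon 5 GGU (Gly): third position 4-fold.
Four-fold degenerate third positions: 4.

4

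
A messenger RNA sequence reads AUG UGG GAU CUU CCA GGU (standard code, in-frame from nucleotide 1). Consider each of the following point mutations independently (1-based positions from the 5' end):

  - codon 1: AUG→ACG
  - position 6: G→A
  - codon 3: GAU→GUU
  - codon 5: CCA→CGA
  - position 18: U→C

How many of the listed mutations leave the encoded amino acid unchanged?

Codon 1: AUG (Met) → ACG (Thr) — missense.
Codon 2: UGG (Trp) → UGA (Stop) — nonsense.
Codon 3: GAU (Asp) → GUU (Val) — missense.
Codon 5: CCA (Pro) → CGA (Arg) — missense.
Codon 6: GGU (Gly) → GGC (Gly) — synonymous.
Synonymous: 1 of 5.

1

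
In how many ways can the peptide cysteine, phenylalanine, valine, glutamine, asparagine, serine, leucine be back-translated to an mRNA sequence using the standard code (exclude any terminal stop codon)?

Cys: 2 codons.
Phe: 2 codons.
Val: 4 codons.
Gln: 2 codons.
Asn: 2 codons.
Ser: 6 codons.
Leu: 6 codons.
2 × 2 × 4 × 2 × 2 × 6 × 6 = 2304.

2304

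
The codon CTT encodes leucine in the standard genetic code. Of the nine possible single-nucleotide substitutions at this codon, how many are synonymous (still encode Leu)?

3

Position 1: none → 0 synonymous.
Position 2: none → 0 synonymous.
Position 3: CTC, CTA, CTG → 3 synonymous.
Total: 0 + 0 + 3 = 3.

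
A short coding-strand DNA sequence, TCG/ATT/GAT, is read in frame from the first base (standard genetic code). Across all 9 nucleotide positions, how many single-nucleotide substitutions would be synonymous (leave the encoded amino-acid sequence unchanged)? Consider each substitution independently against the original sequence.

Codon 1 (TCG, Ser): 3 synonymous substitutions.
Codon 2 (ATT, Ile): 2 synonymous substitutions.
Codon 3 (GAT, Asp): 1 synonymous substitution.
Total: 3 + 2 + 1 = 6.

6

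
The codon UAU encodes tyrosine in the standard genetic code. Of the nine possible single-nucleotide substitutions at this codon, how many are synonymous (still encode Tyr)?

Position 1: none → 0 synonymous.
Position 2: none → 0 synonymous.
Position 3: UAC → 1 synonymous.
Total: 0 + 0 + 1 = 1.

1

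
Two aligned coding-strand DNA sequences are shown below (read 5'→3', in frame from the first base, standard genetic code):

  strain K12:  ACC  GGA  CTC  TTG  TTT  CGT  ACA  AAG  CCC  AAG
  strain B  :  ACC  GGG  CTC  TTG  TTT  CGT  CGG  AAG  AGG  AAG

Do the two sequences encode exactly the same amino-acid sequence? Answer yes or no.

Codon 1: ACC Thr / ACC Thr — identical.
Codon 2: GGA Gly / GGG Gly — synonymous.
Codon 3: CTC Leu / CTC Leu — identical.
Codon 4: TTG Leu / TTG Leu — identical.
Codon 5: TTT Phe / TTT Phe — identical.
Codon 6: CGT Arg / CGT Arg — identical.
Codon 7: ACA Thr / CGG Arg — nonsynonymous.
Codon 8: AAG Lys / AAG Lys — identical.
Codon 9: CCC Pro / AGG Arg — nonsynonymous.
Codon 10: AAG Lys / AAG Lys — identical.
Nonsynonymous differences: 2 → different protein.

no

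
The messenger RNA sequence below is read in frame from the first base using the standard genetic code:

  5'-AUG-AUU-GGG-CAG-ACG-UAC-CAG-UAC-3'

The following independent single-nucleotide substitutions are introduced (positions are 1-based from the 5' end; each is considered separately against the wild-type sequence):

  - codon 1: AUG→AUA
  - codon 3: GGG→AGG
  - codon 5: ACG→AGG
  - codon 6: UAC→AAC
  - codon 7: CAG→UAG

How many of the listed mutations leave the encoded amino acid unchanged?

0

Codon 1: AUG (Met) → AUA (Ile) — missense.
Codon 3: GGG (Gly) → AGG (Arg) — missense.
Codon 5: ACG (Thr) → AGG (Arg) — missense.
Codon 6: UAC (Tyr) → AAC (Asn) — missense.
Codon 7: CAG (Gln) → UAG (Stop) — nonsense.
Synonymous: 0 of 5.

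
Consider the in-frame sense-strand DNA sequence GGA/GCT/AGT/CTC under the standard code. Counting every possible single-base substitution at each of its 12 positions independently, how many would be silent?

10

Codon 1 (GGA, Gly): 3 synonymous substitutions.
Codon 2 (GCT, Ala): 3 synonymous substitutions.
Codon 3 (AGT, Ser): 1 synonymous substitution.
Codon 4 (CTC, Leu): 3 synonymous substitutions.
Total: 3 + 3 + 1 + 3 = 10.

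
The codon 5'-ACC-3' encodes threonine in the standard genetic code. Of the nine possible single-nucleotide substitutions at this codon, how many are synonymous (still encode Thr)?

3

Position 1: none → 0 synonymous.
Position 2: none → 0 synonymous.
Position 3: ACU, ACA, ACG → 3 synonymous.
Total: 0 + 0 + 3 = 3.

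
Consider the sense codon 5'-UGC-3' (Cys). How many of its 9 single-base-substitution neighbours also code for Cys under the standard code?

1

Position 1: none → 0 synonymous.
Position 2: none → 0 synonymous.
Position 3: UGU → 1 synonymous.
Total: 0 + 0 + 1 = 1.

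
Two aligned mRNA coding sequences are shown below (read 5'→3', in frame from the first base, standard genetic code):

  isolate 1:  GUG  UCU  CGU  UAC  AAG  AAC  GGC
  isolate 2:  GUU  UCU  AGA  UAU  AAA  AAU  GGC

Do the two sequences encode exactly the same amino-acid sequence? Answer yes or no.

yes

Codon 1: GUG Val / GUU Val — synonymous.
Codon 2: UCU Ser / UCU Ser — identical.
Codon 3: CGU Arg / AGA Arg — synonymous.
Codon 4: UAC Tyr / UAU Tyr — synonymous.
Codon 5: AAG Lys / AAA Lys — synonymous.
Codon 6: AAC Asn / AAU Asn — synonymous.
Codon 7: GGC Gly / GGC Gly — identical.
Nonsynonymous differences: 0 → same protein.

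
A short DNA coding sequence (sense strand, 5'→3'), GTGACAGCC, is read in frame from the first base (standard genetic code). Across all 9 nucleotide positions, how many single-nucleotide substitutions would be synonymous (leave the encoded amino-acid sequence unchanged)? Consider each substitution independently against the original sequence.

9

Codon 1 (GTG, Val): 3 synonymous substitutions.
Codon 2 (ACA, Thr): 3 synonymous substitutions.
Codon 3 (GCC, Ala): 3 synonymous substitutions.
Total: 3 + 3 + 3 = 9.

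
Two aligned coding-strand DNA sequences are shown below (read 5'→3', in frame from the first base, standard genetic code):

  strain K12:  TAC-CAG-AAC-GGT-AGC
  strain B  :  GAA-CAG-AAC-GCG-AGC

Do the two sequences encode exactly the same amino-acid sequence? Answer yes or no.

Codon 1: TAC Tyr / GAA Glu — nonsynonymous.
Codon 2: CAG Gln / CAG Gln — identical.
Codon 3: AAC Asn / AAC Asn — identical.
Codon 4: GGT Gly / GCG Ala — nonsynonymous.
Codon 5: AGC Ser / AGC Ser — identical.
Nonsynonymous differences: 2 → different protein.

no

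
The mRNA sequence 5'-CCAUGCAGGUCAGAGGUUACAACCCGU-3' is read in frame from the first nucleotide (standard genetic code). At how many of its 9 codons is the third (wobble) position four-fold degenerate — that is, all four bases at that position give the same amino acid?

Codon 1 CCA (Pro): third position 4-fold.
Codon 2 UGC (Cys): third position 2-fold.
Codon 3 AGG (Arg): third position 2-fold.
Codon 4 UCA (Ser): third position 4-fold.
Codon 5 GAG (Glu): third position 2-fold.
Codon 6 GUU (Val): third position 4-fold.
Codon 7 ACA (Thr): third position 4-fold.
Codon 8 ACC (Thr): third position 4-fold.
Codon 9 CGU (Arg): third position 4-fold.
Four-fold degenerate third positions: 6.

6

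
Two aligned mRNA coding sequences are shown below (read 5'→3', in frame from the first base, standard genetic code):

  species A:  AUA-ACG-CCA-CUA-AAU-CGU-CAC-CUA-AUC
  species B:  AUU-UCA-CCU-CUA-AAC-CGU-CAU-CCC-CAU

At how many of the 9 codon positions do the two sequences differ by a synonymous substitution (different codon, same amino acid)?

Codon 1: AUA Ile / AUU Ile — synonymous.
Codon 2: ACG Thr / UCA Ser — nonsynonymous.
Codon 3: CCA Pro / CCU Pro — synonymous.
Codon 4: CUA Leu / CUA Leu — identical.
Codon 5: AAU Asn / AAC Asn — synonymous.
Codon 6: CGU Arg / CGU Arg — identical.
Codon 7: CAC His / CAU His — synonymous.
Codon 8: CUA Leu / CCC Pro — nonsynonymous.
Codon 9: AUC Ile / CAU His — nonsynonymous.
Synonymous differences: 4.

4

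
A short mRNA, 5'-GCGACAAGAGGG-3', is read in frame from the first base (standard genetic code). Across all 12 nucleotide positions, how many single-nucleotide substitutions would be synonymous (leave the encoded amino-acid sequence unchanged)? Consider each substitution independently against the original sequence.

11

Codon 1 (GCG, Ala): 3 synonymous substitutions.
Codon 2 (ACA, Thr): 3 synonymous substitutions.
Codon 3 (AGA, Arg): 2 synonymous substitutions.
Codon 4 (GGG, Gly): 3 synonymous substitutions.
Total: 3 + 3 + 2 + 3 = 11.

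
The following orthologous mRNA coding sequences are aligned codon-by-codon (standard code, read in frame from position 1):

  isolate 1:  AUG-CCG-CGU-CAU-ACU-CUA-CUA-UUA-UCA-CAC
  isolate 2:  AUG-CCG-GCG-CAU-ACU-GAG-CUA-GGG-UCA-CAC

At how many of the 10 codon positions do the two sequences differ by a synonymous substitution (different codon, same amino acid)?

0

Codon 1: AUG Met / AUG Met — identical.
Codon 2: CCG Pro / CCG Pro — identical.
Codon 3: CGU Arg / GCG Ala — nonsynonymous.
Codon 4: CAU His / CAU His — identical.
Codon 5: ACU Thr / ACU Thr — identical.
Codon 6: CUA Leu / GAG Glu — nonsynonymous.
Codon 7: CUA Leu / CUA Leu — identical.
Codon 8: UUA Leu / GGG Gly — nonsynonymous.
Codon 9: UCA Ser / UCA Ser — identical.
Codon 10: CAC His / CAC His — identical.
Synonymous differences: 0.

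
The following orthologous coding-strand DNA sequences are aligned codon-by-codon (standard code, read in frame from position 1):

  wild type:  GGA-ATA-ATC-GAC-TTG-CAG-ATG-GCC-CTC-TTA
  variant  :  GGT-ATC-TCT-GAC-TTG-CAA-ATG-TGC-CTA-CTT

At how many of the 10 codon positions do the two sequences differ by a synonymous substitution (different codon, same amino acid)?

5

Codon 1: GGA Gly / GGT Gly — synonymous.
Codon 2: ATA Ile / ATC Ile — synonymous.
Codon 3: ATC Ile / TCT Ser — nonsynonymous.
Codon 4: GAC Asp / GAC Asp — identical.
Codon 5: TTG Leu / TTG Leu — identical.
Codon 6: CAG Gln / CAA Gln — synonymous.
Codon 7: ATG Met / ATG Met — identical.
Codon 8: GCC Ala / TGC Cys — nonsynonymous.
Codon 9: CTC Leu / CTA Leu — synonymous.
Codon 10: TTA Leu / CTT Leu — synonymous.
Synonymous differences: 5.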